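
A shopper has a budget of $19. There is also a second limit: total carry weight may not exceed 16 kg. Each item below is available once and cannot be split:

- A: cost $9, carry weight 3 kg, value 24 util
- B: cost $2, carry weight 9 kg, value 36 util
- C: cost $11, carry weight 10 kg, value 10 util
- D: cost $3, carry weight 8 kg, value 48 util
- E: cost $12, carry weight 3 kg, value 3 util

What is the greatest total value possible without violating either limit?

Feasible sets respecting both limits:
- A+D: cost 12, carry weight 11, value 72
- A+B: cost 11, carry weight 12, value 60
- D+E: cost 15, carry weight 11, value 51
Best: 72 util.

72 util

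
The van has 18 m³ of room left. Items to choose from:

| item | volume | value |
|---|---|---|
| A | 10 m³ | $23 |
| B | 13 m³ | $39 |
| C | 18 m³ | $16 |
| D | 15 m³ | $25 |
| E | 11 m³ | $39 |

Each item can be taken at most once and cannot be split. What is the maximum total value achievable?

Check high-value combinations within 18 m³:
- E: volume 11, value 39
- B: volume 13, value 39
- D: volume 15, value 25
- A: volume 10, value 23
- C: volume 18, value 16
Best: $39.

$39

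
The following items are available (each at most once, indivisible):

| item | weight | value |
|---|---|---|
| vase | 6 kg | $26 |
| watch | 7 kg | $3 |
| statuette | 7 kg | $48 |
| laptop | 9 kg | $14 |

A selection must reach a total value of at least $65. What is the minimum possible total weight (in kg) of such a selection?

Subsets with value ≥ 65, sorted by total weight:
- vase+statuette: weight 13, value 74
- vase+watch+statuette: weight 20, value 77
- vase+statuette+laptop: weight 22, value 88
- watch+statuette+laptop: weight 23, value 65
Minimum weight: 13 kg.

13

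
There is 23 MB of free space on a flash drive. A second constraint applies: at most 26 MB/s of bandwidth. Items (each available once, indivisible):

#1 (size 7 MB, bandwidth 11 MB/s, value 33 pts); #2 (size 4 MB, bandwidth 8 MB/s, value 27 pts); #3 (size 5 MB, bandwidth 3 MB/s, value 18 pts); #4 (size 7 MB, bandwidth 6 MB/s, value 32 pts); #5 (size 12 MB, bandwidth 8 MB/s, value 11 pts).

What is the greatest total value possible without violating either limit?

92 pts

Feasible sets respecting both limits:
- #1+#2+#4: size 18, bandwidth 25, value 92
- #1+#3+#4: size 19, bandwidth 20, value 83
- #1+#2+#3: size 16, bandwidth 22, value 78
Best: 92 pts.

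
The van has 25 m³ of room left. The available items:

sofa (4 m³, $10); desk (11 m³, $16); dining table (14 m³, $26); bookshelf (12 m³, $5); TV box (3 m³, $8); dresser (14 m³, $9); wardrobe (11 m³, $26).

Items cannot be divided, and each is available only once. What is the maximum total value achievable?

Check high-value combinations within 25 m³:
- dining table+wardrobe: volume 14+11=25, value 26+26=52
- desk+TV box+wardrobe: volume 11+3+11=25, value 16+8+26=50
- sofa+TV box+wardrobe: volume 4+3+11=18, value 10+8+26=44
- sofa+dining table+TV box: volume 4+14+3=21, value 10+26+8=44
- desk+wardrobe: volume 11+11=22, value 16+26=42
Best: $52.

$52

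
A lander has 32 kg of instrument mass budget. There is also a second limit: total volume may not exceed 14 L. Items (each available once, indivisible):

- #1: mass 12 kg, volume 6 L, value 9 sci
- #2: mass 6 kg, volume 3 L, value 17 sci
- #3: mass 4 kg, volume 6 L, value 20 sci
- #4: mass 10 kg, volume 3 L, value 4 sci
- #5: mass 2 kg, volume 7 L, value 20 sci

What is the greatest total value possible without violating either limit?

41 sci

Feasible sets respecting both limits:
- #2+#3+#4: mass 20, volume 12, value 41
- #2+#4+#5: mass 18, volume 13, value 41
- #3+#5: mass 6, volume 13, value 40
- #2+#3: mass 10, volume 9, value 37
Best: 41 sci.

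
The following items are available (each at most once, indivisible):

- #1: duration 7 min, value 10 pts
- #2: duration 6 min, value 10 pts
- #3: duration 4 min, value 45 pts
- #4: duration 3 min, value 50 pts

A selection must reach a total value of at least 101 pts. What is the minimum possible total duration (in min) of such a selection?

13

Subsets with value ≥ 101, sorted by total duration:
- #2+#3+#4: duration 13, value 105
- #1+#3+#4: duration 14, value 105
Minimum duration: 13 min.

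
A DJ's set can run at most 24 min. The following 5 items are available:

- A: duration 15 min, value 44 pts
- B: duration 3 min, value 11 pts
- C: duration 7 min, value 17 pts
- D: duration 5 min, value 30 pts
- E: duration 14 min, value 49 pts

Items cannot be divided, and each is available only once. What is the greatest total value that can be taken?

This is a 0/1 knapsack; check combinations near the capacity.
- B+D+E: duration 3+5+14=22, value 11+30+49=90
- A+B+D: duration 15+3+5=23, value 44+11+30=85
- D+E: duration 5+14=19, value 30+49=79
- B+C+E: duration 3+7+14=24, value 11+17+49=77
- A+D: duration 15+5=20, value 44+30=74
Best: 90 pts.

90 pts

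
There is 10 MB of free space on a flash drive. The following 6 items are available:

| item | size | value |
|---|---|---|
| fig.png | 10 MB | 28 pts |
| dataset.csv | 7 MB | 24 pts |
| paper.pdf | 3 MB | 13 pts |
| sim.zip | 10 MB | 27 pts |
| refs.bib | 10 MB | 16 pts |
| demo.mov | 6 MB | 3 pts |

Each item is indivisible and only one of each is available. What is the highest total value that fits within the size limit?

Check high-value combinations within 10 MB:
- dataset.csv+paper.pdf: size 7+3=10, value 24+13=37
- fig.png: size 10, value 28
- sim.zip: size 10, value 27
- dataset.csv: size 7, value 24
- paper.pdf+demo.mov: size 3+6=9, value 13+3=16
Best: 37 pts.

37 pts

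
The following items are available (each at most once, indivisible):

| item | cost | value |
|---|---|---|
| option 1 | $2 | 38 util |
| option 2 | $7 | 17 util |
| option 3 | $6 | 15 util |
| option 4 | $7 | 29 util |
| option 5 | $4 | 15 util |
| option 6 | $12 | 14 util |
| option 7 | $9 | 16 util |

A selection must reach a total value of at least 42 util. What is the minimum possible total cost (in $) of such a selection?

Subsets with value ≥ 42, sorted by total cost:
- option 1+option 5: cost 6, value 53
- option 1+option 3: cost 8, value 53
- option 1+option 4: cost 9, value 67
Minimum cost: 6 $.

6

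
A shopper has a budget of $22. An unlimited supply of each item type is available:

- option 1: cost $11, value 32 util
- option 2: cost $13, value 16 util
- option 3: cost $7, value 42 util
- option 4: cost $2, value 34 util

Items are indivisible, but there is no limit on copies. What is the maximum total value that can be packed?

374 util

Best value-per-unit is option 4 at 34/2, and filling with it alone uses cost 11×2=22. No mix of the others beats 11×34 = 374.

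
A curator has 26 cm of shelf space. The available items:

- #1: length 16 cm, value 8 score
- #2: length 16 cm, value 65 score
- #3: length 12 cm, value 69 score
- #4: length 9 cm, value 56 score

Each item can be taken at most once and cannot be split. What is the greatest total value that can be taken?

125 score

Check high-value combinations within 26 cm:
- #3+#4: length 12+9=21, value 69+56=125
- #2+#4: length 16+9=25, value 65+56=121
- #3: length 12, value 69
- #2: length 16, value 65
Best: 125 score.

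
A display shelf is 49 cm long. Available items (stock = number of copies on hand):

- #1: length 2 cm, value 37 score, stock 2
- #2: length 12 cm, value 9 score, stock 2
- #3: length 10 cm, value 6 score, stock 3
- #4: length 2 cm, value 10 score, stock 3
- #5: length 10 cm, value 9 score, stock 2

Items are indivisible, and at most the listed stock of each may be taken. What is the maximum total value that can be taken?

Best selections within length 49 and stock limits:
- 2×#1 + 1×#2 + 3×#4 + 2×#5: length 42, value 131
- 2×#1 + 2×#2 + 3×#4 + 1×#5: length 44, value 131
Best: 131 score.

131 score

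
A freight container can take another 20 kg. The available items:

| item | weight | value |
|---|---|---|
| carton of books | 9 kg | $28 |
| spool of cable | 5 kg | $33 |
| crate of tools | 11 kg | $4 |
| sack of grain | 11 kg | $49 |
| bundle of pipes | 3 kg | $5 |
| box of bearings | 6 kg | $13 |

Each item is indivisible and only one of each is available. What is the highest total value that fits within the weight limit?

$87

Check high-value combinations within 20 kg:
- spool of cable+sack of grain+bundle of pipes: weight 5+11+3=19, value 33+49+5=87
- spool of cable+sack of grain: weight 5+11=16, value 33+49=82
- carton of books+sack of grain: weight 9+11=20, value 28+49=77
Best: $87.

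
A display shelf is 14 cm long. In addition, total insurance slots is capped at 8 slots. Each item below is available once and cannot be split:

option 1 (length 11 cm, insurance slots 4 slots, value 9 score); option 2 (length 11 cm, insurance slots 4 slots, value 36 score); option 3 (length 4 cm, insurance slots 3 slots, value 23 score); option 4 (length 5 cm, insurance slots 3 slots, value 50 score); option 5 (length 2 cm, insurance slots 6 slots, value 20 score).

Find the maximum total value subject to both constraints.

Feasible sets respecting both limits:
- option 3+option 4: length 9, insurance slots 6, value 73
- option 4: length 5, insurance slots 3, value 50
- option 2: length 11, insurance slots 4, value 36
- option 3: length 4, insurance slots 3, value 23
Best: 73 score.

73 score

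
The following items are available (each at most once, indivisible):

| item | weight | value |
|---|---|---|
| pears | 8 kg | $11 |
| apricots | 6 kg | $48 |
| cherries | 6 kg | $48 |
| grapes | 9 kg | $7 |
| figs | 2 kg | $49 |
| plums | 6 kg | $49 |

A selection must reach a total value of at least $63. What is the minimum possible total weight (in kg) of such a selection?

Subsets with value ≥ 63, sorted by total weight:
- figs+plums: weight 8, value 98
- apricots+figs: weight 8, value 97
- cherries+figs: weight 8, value 97
Minimum weight: 8 kg.

8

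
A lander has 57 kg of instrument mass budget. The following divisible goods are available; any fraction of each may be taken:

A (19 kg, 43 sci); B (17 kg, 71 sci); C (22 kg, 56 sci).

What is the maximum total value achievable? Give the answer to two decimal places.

167.74

Take in order of value per unit:
- B (71/17 per unit): all 17 → value 71, running total 71.00
- C (56/22 per unit): all 22 → value 56, running total 127.00
- A (43/19 per unit): 18 of 19 → value 18×43/19 = 40.7368, running total 167.74
Total 167.74.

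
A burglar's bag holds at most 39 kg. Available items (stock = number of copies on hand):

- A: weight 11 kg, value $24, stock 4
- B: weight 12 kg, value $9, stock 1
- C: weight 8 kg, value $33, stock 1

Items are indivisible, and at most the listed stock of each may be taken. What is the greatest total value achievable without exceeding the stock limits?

$81

Best selections within weight 39 and stock limits:
- 2×A + 1×C: weight 30, value 81
- 3×A: weight 33, value 72
Best: $81.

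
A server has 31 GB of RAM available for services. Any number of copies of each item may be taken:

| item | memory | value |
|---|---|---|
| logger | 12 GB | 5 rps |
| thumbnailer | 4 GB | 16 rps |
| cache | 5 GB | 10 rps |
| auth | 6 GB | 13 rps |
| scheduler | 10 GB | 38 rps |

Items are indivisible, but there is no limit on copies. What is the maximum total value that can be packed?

118 rps

Best value-per-unit is thumbnailer at 16/4; filling with it alone gives 7×16 = 112.
Optimal mix: 5×thumbnailer + 1×scheduler → memory 30, value 118.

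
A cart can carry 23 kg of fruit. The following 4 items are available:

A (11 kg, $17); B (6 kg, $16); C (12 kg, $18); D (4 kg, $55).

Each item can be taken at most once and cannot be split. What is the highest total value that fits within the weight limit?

$89

Check high-value combinations within 23 kg:
- B+C+D: weight 6+12+4=22, value 16+18+55=89
- A+B+D: weight 11+6+4=21, value 17+16+55=88
- C+D: weight 12+4=16, value 18+55=73
- A+D: weight 11+4=15, value 17+55=72
- B+D: weight 6+4=10, value 16+55=71
Best: $89.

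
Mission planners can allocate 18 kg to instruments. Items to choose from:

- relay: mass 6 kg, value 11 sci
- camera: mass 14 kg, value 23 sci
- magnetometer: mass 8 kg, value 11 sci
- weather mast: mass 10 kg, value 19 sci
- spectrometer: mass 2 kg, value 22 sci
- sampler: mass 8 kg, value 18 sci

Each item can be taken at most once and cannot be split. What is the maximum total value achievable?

52 sci

Check high-value combinations within 18 kg:
- relay+weather mast+spectrometer: mass 6+10+2=18, value 11+19+22=52
- relay+spectrometer+sampler: mass 6+2+8=16, value 11+22+18=51
- magnetometer+spectrometer+sampler: mass 8+2+8=18, value 11+22+18=51
- camera+spectrometer: mass 14+2=16, value 23+22=45
- relay+magnetometer+spectrometer: mass 6+8+2=16, value 11+11+22=44
Best: 52 sci.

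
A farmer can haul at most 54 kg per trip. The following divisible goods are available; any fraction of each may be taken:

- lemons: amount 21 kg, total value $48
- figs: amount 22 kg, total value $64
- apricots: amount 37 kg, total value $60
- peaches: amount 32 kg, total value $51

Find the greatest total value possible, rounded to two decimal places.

Take in order of value per unit:
- figs (64/22 per unit): all 22 → value 64, running total 64.00
- lemons (48/21 per unit): all 21 → value 48, running total 112.00
- apricots (60/37 per unit): 11 of 37 → value 11×60/37 = 17.8378, running total 129.84
Total 129.84.

129.84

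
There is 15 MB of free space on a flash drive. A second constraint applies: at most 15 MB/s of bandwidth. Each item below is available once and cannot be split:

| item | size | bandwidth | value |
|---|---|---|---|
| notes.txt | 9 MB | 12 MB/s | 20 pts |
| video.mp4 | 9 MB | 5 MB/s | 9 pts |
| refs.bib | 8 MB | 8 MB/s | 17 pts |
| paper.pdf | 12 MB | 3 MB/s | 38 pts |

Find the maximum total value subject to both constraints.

Feasible sets respecting both limits:
- paper.pdf: size 12, bandwidth 3, value 38
- notes.txt: size 9, bandwidth 12, value 20
- refs.bib: size 8, bandwidth 8, value 17
Best: 38 pts.

38 pts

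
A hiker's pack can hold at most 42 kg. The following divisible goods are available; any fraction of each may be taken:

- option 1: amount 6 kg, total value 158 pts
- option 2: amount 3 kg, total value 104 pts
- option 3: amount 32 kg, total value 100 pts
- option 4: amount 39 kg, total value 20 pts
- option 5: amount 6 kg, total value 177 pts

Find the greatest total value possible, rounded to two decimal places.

Take in order of value per unit:
- option 2 (104/3 per unit): all 3 → value 104, running total 104.00
- option 5 (177/6 per unit): all 6 → value 177, running total 281.00
- option 1 (158/6 per unit): all 6 → value 158, running total 439.00
- option 3 (100/32 per unit): 27 of 32 → value 27×100/32 = 84.3750, running total 523.38
Total 523.38.

523.38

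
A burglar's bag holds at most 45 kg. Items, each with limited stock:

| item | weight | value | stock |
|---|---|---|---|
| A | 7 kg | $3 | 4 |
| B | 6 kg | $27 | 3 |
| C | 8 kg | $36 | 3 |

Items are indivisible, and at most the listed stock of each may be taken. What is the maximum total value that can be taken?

Best selections within weight 45 and stock limits:
- 3×B + 3×C: weight 42, value 189
- 1×A + 2×B + 3×C: weight 43, value 165
- 2×B + 3×C: weight 36, value 162
- 1×A + 3×B + 2×C: weight 41, value 156
Best: $189.

$189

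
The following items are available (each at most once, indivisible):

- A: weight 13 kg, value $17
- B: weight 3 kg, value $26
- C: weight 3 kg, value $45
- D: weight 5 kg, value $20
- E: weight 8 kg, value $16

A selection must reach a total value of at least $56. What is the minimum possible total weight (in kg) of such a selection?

Subsets with value ≥ 56, sorted by total weight:
- B+C: weight 6, value 71
- C+D: weight 8, value 65
- B+C+D: weight 11, value 91
- C+E: weight 11, value 61
Minimum weight: 6 kg.

6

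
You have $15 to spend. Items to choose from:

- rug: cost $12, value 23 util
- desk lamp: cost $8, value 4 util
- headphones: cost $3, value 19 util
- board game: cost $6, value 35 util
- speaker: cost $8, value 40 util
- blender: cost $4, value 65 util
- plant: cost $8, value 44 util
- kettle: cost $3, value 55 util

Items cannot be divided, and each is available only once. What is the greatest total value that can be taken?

164 util

Check high-value combinations within $15:
- blender+plant+kettle: cost 4+8+3=15, value 65+44+55=164
- speaker+blender+kettle: cost 8+4+3=15, value 40+65+55=160
- board game+blender+kettle: cost 6+4+3=13, value 35+65+55=155
- headphones+blender+kettle: cost 3+4+3=10, value 19+65+55=139
Best: 164 util.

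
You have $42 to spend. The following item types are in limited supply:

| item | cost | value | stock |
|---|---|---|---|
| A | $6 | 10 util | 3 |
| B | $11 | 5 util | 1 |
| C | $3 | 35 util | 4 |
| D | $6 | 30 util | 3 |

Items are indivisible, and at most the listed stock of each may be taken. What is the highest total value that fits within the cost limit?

250 util

Top feasible selections:
- 2×A + 4×C + 3×D: cost 42, value 250
- 1×A + 4×C + 3×D: cost 36, value 240
Best: 250 util.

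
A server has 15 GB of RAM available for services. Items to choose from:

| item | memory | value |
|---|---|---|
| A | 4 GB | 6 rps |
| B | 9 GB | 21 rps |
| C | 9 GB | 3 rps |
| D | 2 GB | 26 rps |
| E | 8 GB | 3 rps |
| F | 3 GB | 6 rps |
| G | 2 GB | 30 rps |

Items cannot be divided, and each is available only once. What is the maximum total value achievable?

Check high-value combinations within 15 GB:
- B+D+G: memory 9+2+2=13, value 21+26+30=77
- A+D+F+G: memory 4+2+3+2=11, value 6+26+6+30=68
- D+E+F+G: memory 2+8+3+2=15, value 26+3+6+30=65
- D+F+G: memory 2+3+2=7, value 26+6+30=62
Best: 77 rps.

77 rps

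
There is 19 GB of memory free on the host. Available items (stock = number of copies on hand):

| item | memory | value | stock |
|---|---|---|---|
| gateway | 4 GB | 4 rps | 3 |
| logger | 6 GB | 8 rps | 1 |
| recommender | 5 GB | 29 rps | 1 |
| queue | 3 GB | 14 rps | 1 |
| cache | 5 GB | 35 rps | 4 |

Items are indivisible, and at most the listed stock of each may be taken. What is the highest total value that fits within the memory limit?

119 rps

Top feasible selections:
- 1×queue + 3×cache: memory 18, value 119
- 1×recommender + 1×queue + 2×cache: memory 18, value 113
- 1×gateway + 3×cache: memory 19, value 109
Best: 119 rps.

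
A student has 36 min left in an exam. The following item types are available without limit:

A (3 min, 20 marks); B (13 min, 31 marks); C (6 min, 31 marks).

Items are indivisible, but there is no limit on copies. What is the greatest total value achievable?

Best value-per-unit is A at 20/3, and filling with it alone uses time 12×3=36. No mix of the others beats 12×20 = 240.

240 marks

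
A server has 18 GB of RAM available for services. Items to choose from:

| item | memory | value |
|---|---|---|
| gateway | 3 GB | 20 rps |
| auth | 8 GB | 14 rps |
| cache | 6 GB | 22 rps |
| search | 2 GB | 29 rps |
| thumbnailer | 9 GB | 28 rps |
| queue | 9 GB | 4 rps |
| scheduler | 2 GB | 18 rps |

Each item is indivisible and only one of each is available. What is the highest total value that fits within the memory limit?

Check high-value combinations within 18 GB:
- gateway+search+thumbnailer+scheduler: memory 3+2+9+2=16, value 20+29+28+18=95
- gateway+cache+search+scheduler: memory 3+6+2+2=13, value 20+22+29+18=89
- auth+cache+search+scheduler: memory 8+6+2+2=18, value 14+22+29+18=83
- gateway+auth+search+scheduler: memory 3+8+2+2=15, value 20+14+29+18=81
Best: 95 rps.

95 rps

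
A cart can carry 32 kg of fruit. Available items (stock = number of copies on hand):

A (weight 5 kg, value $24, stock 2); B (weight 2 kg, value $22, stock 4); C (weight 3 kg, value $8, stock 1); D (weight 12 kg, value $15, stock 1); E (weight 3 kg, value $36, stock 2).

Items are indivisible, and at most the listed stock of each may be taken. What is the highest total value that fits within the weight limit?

$216

Best selections within weight 32 and stock limits:
- 2×A + 4×B + 1×C + 2×E: weight 27, value 216
- 2×A + 4×B + 2×E: weight 24, value 208
Best: $216.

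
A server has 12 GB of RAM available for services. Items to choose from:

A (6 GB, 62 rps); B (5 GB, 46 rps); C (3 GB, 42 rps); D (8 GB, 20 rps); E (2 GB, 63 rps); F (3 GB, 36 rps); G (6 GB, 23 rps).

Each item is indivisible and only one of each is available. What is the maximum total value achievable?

This is a 0/1 knapsack; check combinations near the capacity.
- A+C+E: memory 6+3+2=11, value 62+42+63=167
- A+E+F: memory 6+2+3=11, value 62+63+36=161
- B+C+E: memory 5+3+2=10, value 46+42+63=151
- B+E+F: memory 5+2+3=10, value 46+63+36=145
- C+E+F: memory 3+2+3=8, value 42+63+36=141
Best: 167 rps.

167 rps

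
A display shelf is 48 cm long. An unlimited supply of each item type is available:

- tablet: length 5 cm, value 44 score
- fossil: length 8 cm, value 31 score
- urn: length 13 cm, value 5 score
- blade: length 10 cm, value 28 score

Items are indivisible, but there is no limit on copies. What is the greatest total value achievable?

396 score

Best value-per-unit is tablet at 44/5, and filling with it alone uses length 9×5=45. No mix of the others beats 9×44 = 396.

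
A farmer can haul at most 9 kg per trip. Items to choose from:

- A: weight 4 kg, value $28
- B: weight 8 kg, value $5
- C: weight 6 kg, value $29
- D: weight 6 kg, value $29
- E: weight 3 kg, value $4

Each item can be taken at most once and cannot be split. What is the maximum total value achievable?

$33

Check high-value combinations within 9 kg:
- C+E: weight 6+3=9, value 29+4=33
- D+E: weight 6+3=9, value 29+4=33
- A+E: weight 4+3=7, value 28+4=32
- C: weight 6, value 29
Best: $33.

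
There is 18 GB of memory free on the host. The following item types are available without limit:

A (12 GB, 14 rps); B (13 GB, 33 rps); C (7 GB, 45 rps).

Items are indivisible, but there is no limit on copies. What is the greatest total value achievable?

Best value-per-unit is C at 45/7, and filling with it alone uses memory 2×7=14. No mix of the others beats 2×45 = 90.

90 rps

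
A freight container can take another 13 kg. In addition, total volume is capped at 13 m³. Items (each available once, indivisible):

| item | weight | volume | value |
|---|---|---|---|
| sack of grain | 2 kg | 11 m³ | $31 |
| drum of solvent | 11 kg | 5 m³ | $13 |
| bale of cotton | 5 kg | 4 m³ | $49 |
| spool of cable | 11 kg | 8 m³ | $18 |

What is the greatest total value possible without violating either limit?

Feasible sets respecting both limits:
- bale of cotton: weight 5, volume 4, value 49
- sack of grain: weight 2, volume 11, value 31
- spool of cable: weight 11, volume 8, value 18
- drum of solvent: weight 11, volume 5, value 13
Best: $49.

$49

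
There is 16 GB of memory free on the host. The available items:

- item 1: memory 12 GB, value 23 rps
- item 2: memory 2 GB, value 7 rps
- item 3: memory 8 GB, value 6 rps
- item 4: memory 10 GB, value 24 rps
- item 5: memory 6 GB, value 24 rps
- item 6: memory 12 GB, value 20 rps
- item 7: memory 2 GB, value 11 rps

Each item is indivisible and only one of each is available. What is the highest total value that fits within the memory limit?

Check high-value combinations within 16 GB:
- item 4+item 5: memory 10+6=16, value 24+24=48
- item 2+item 5+item 7: memory 2+6+2=10, value 7+24+11=42
- item 2+item 4+item 7: memory 2+10+2=14, value 7+24+11=42
Best: 48 rps.

48 rps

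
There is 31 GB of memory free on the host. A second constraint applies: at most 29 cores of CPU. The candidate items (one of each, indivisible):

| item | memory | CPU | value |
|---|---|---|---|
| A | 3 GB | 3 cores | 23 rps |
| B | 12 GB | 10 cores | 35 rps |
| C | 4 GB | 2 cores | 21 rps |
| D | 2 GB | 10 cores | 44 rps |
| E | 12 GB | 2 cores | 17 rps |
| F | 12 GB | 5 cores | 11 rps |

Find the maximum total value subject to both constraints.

Feasible sets respecting both limits:
- A+B+C+D: memory 21, CPU 25, value 123
- A+B+D+E: memory 29, CPU 25, value 119
- B+C+D+E: memory 30, CPU 24, value 117
Best: 123 rps.

123 rps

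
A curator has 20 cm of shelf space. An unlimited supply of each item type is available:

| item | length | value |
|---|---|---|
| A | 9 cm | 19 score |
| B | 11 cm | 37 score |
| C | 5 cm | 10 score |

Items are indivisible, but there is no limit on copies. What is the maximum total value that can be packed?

56 score

Best value-per-unit is B at 37/11; filling with it alone gives 1×37 = 37.
Optimal mix: 1×A + 1×B → length 20, value 56.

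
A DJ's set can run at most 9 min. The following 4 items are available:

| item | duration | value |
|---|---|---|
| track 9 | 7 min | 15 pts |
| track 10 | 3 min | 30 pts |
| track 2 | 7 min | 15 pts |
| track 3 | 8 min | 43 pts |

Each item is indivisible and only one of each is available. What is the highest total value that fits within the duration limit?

This is a 0/1 knapsack; check combinations near the capacity.
- track 3: duration 8, value 43
- track 10: duration 3, value 30
- track 9: duration 7, value 15
- track 2: duration 7, value 15
Best: 43 pts.

43 pts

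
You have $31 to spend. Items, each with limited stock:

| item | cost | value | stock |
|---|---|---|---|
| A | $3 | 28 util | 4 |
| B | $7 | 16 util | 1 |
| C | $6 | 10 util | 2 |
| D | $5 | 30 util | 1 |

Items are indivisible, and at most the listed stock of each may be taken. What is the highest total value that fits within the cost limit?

168 util

Best selections within cost 31 and stock limits:
- 4×A + 1×B + 1×C + 1×D: cost 30, value 168
- 4×A + 2×C + 1×D: cost 29, value 162
Best: 168 util.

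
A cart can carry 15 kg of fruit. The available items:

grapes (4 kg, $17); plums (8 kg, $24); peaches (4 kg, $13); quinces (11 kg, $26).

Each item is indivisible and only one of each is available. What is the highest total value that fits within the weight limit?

$43

Check high-value combinations within 15 kg:
- grapes+quinces: weight 4+11=15, value 17+26=43
- grapes+plums: weight 4+8=12, value 17+24=41
- peaches+quinces: weight 4+11=15, value 13+26=39
Best: $43.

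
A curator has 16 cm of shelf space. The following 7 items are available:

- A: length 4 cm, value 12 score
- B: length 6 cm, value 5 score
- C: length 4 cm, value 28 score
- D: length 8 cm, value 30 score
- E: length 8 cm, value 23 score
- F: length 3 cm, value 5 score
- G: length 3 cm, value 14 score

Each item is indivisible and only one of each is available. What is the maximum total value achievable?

Check high-value combinations within 16 cm:
- C+D+G: length 4+8+3=15, value 28+30+14=72
- A+C+D: length 4+4+8=16, value 12+28+30=70
- C+E+G: length 4+8+3=15, value 28+23+14=65
- C+D+F: length 4+8+3=15, value 28+30+5=63
- A+C+E: length 4+4+8=16, value 12+28+23=63
Best: 72 score.

72 score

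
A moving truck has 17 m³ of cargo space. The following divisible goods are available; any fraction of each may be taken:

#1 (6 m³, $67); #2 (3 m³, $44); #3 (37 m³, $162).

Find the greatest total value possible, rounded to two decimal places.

Take in order of value per unit:
- #2 (44/3 per unit): all 3 → value 44, running total 44.00
- #1 (67/6 per unit): all 6 → value 67, running total 111.00
- #3 (162/37 per unit): 8 of 37 → value 8×162/37 = 35.0270, running total 146.03
Total 146.03.

146.03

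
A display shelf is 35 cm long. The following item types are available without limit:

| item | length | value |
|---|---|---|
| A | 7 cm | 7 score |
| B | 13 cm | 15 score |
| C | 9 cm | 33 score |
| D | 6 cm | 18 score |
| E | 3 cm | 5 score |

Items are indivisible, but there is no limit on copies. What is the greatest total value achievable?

Best value-per-unit is C at 33/9; filling with it alone gives 3×33 = 99.
Optimal mix: 3×C + 1×D → length 33, value 117.

117 score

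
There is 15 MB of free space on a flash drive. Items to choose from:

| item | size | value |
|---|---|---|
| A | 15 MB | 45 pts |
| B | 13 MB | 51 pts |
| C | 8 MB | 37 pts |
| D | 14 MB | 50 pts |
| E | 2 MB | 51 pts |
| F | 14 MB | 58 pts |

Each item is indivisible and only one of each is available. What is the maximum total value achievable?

102 pts

This is a 0/1 knapsack; check combinations near the capacity.
- B+E: size 13+2=15, value 51+51=102
- C+E: size 8+2=10, value 37+51=88
- F: size 14, value 58
- E: size 2, value 51
- B: size 13, value 51
Best: 102 pts.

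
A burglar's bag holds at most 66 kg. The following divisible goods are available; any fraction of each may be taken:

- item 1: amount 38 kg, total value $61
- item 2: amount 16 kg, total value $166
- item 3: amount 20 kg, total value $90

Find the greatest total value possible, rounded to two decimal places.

304.16

Take in order of value per unit:
- item 2 (166/16 per unit): all 16 → value 166, running total 166.00
- item 3 (90/20 per unit): all 20 → value 90, running total 256.00
- item 1 (61/38 per unit): 30 of 38 → value 30×61/38 = 48.1579, running total 304.16
Total 304.16.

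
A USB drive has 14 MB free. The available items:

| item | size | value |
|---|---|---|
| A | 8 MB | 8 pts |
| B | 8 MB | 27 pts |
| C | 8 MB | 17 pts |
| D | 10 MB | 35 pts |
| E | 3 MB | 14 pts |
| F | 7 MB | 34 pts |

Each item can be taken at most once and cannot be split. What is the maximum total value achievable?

49 pts

This is a 0/1 knapsack; check combinations near the capacity.
- D+E: size 10+3=13, value 35+14=49
- E+F: size 3+7=10, value 14+34=48
- B+E: size 8+3=11, value 27+14=41
- D: size 10, value 35
Best: 49 pts.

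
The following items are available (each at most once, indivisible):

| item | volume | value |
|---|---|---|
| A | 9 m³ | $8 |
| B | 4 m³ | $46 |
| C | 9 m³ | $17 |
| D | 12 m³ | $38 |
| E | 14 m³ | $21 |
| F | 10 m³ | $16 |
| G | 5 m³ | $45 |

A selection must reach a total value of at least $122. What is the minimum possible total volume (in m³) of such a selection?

Subsets with value ≥ 122, sorted by total volume:
- B+D+G: volume 21, value 129
- B+C+F+G: volume 28, value 124
- B+C+D+G: volume 30, value 146
- A+B+D+G: volume 30, value 137
Minimum volume: 21 m³.

21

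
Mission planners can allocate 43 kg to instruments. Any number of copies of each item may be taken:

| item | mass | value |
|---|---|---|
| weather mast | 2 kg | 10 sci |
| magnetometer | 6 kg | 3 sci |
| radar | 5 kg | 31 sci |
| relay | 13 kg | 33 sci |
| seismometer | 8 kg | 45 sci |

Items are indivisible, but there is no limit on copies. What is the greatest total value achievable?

262 sci

Best value-per-unit is radar at 31/5; filling with it alone gives 8×31 = 248.
Optimal mix: 7×radar + 1×seismometer → mass 43, value 262.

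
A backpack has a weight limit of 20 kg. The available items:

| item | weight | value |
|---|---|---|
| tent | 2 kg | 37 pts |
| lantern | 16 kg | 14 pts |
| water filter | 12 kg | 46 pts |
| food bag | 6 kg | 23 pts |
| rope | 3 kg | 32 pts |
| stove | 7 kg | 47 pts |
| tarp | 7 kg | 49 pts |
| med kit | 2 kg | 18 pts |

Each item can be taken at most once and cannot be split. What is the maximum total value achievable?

165 pts

This is a 0/1 knapsack; check combinations near the capacity.
- tent+rope+stove+tarp: weight 2+3+7+7=19, value 37+32+47+49=165
- tent+food bag+rope+tarp+med kit: weight 2+6+3+7+2=20, value 37+23+32+49+18=159
- tent+food bag+rope+stove+med kit: weight 2+6+3+7+2=20, value 37+23+32+47+18=157
- tent+stove+tarp+med kit: weight 2+7+7+2=18, value 37+47+49+18=151
Best: 165 pts.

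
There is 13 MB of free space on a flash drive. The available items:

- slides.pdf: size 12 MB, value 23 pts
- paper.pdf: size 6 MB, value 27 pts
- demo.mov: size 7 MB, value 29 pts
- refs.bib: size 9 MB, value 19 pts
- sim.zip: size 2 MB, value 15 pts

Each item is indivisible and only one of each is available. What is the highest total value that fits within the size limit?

Check high-value combinations within 13 MB:
- paper.pdf+demo.mov: size 6+7=13, value 27+29=56
- demo.mov+sim.zip: size 7+2=9, value 29+15=44
- paper.pdf+sim.zip: size 6+2=8, value 27+15=42
Best: 56 pts.

56 pts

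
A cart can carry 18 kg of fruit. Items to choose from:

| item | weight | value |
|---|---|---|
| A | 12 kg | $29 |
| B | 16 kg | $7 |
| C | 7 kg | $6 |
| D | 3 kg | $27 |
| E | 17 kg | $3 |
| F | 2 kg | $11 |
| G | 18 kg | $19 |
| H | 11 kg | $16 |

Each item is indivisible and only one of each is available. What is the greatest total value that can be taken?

This is a 0/1 knapsack; check combinations near the capacity.
- A+D+F: weight 12+3+2=17, value 29+27+11=67
- A+D: weight 12+3=15, value 29+27=56
- D+F+H: weight 3+2+11=16, value 27+11+16=54
- C+D+F: weight 7+3+2=12, value 6+27+11=44
Best: $67.

$67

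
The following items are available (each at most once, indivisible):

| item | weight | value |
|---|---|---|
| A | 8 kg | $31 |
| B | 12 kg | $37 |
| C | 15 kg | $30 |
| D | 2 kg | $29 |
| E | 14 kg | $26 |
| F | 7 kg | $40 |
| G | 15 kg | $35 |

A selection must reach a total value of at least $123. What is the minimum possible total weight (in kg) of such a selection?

29

Subsets with value ≥ 123, sorted by total weight:
- A+B+D+F: weight 29, value 137
- A+D+E+F: weight 31, value 126
- A+D+F+G: weight 32, value 135
Minimum weight: 29 kg.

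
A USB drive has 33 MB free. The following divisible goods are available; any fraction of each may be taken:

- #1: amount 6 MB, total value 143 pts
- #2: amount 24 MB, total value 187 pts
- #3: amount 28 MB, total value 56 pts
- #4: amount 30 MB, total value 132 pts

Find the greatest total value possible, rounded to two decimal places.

Take in order of value per unit:
- #1 (143/6 per unit): all 6 → value 143, running total 143.00
- #2 (187/24 per unit): all 24 → value 187, running total 330.00
- #4 (132/30 per unit): 3 of 30 → value 3×132/30 = 13.2000, running total 343.20
Total 343.20.

343.20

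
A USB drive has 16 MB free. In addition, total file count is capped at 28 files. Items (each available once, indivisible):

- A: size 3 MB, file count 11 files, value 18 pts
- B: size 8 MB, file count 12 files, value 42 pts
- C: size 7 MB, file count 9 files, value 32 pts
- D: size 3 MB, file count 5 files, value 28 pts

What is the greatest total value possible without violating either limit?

Feasible sets respecting both limits:
- A+B+D: size 14, file count 28, value 88
- A+C+D: size 13, file count 25, value 78
- B+C: size 15, file count 21, value 74
- B+D: size 11, file count 17, value 70
Best: 88 pts.

88 pts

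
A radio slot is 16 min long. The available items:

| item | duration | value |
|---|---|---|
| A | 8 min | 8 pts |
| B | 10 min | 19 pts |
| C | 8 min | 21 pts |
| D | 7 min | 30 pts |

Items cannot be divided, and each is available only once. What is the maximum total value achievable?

Check high-value combinations within 16 min:
- C+D: duration 8+7=15, value 21+30=51
- A+D: duration 8+7=15, value 8+30=38
- D: duration 7, value 30
- A+C: duration 8+8=16, value 8+21=29
Best: 51 pts.

51 pts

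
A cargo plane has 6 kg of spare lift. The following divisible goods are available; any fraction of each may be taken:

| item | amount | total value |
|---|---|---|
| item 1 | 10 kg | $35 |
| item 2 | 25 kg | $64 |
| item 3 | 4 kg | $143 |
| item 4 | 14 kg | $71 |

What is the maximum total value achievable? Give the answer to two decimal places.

Take in order of value per unit:
- item 3 (143/4 per unit): all 4 → value 143, running total 143.00
- item 4 (71/14 per unit): 2 of 14 → value 2×71/14 = 10.1429, running total 153.14
Total 153.14.

153.14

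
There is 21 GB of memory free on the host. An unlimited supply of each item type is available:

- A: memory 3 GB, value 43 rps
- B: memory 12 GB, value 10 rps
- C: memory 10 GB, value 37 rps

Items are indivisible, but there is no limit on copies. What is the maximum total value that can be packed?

Best value-per-unit is A at 43/3, and filling with it alone uses memory 7×3=21. No mix of the others beats 7×43 = 301.

301 rps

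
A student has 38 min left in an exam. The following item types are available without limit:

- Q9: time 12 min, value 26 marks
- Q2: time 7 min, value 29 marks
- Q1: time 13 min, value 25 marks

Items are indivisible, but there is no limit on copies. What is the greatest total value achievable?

145 marks

Best value-per-unit is Q2 at 29/7, and filling with it alone uses time 5×7=35. No mix of the others beats 5×29 = 145.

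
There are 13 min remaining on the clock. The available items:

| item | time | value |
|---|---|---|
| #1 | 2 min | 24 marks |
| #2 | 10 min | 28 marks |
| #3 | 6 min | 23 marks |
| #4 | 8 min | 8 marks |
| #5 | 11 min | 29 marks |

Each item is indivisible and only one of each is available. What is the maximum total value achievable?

Check high-value combinations within 13 min:
- #1+#5: time 2+11=13, value 24+29=53
- #1+#2: time 2+10=12, value 24+28=52
- #1+#3: time 2+6=8, value 24+23=47
- #1+#4: time 2+8=10, value 24+8=32
Best: 53 marks.

53 marks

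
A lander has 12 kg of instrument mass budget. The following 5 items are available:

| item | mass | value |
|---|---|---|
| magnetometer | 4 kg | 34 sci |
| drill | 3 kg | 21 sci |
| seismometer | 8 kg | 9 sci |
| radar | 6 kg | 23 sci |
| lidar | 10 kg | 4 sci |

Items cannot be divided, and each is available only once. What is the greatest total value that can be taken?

Check high-value combinations within 12 kg:
- magnetometer+radar: mass 4+6=10, value 34+23=57
- magnetometer+drill: mass 4+3=7, value 34+21=55
- drill+radar: mass 3+6=9, value 21+23=44
- magnetometer+seismometer: mass 4+8=12, value 34+9=43
Best: 57 sci.

57 sci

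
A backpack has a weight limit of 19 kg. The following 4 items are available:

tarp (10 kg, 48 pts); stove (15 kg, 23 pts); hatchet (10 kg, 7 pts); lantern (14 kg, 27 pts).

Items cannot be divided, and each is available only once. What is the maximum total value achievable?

48 pts

This is a 0/1 knapsack; check combinations near the capacity.
- tarp: weight 10, value 48
- lantern: weight 14, value 27
- stove: weight 15, value 23
Best: 48 pts.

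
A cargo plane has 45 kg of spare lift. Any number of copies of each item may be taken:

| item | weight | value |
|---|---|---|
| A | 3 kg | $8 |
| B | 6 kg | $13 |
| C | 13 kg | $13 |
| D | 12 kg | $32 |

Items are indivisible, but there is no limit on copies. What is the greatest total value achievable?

$120

Best value-per-unit is A at 8/3, and filling with it alone uses weight 15×3=45. No mix of the others beats 15×8 = 120.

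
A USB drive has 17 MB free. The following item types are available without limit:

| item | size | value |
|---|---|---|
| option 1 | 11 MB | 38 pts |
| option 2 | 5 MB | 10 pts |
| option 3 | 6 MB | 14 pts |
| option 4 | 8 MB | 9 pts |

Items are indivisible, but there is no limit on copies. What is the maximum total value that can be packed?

Best value-per-unit is option 1 at 38/11; filling with it alone gives 1×38 = 38.
Optimal mix: 1×option 1 + 1×option 3 → size 17, value 52.

52 pts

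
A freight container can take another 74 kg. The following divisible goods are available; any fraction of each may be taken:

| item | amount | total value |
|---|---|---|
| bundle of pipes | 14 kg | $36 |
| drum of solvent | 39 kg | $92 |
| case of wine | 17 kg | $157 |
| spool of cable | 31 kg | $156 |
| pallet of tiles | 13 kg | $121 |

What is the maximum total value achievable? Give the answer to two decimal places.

Take in order of value per unit:
- pallet of tiles (121/13 per unit): all 13 → value 121, running total 121.00
- case of wine (157/17 per unit): all 17 → value 157, running total 278.00
- spool of cable (156/31 per unit): all 31 → value 156, running total 434.00
- bundle of pipes (36/14 per unit): 13 of 14 → value 13×36/14 = 33.4286, running total 467.43
Total 467.43.

467.43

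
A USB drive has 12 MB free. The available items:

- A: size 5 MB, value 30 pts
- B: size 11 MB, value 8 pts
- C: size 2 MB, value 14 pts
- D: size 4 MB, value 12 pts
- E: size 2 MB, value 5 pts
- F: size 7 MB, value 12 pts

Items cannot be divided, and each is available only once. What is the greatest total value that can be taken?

56 pts

Check high-value combinations within 12 MB:
- A+C+D: size 5+2+4=11, value 30+14+12=56
- A+C+E: size 5+2+2=9, value 30+14+5=49
- A+D+E: size 5+4+2=11, value 30+12+5=47
Best: 56 pts.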